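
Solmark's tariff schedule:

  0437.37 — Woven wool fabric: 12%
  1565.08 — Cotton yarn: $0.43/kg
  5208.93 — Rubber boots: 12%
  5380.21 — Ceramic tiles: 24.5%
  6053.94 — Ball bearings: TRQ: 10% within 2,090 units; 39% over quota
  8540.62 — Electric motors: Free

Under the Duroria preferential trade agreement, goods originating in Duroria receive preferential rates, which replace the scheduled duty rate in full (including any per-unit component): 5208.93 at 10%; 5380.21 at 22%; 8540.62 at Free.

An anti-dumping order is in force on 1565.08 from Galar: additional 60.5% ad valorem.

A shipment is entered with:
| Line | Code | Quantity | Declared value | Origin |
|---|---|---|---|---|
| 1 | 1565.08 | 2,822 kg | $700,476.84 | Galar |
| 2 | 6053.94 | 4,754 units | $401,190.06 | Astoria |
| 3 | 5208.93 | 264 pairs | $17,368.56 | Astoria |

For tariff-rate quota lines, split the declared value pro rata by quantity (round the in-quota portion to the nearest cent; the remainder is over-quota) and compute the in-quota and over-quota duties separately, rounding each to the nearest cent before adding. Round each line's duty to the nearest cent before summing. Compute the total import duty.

$532,401.52

Line 1 (1565.08, Galar, 2,822 kg, $700,476.84):
Base rate for 1565.08 is $0.43/kg.
Additional duty on 1565.08 from Galar: +60.5% ad valorem. Applied ad valorem rate = 60.5%.
Duty = $700,476.84 × 60.5% + 2,822 × $0.43 = $425,001.95.
Line 2 (6053.94, Astoria, 4,754 units, $401,190.06):
Code 6053.94 is under a tariff-rate quota (threshold 2,090 units). In-quota: 2,090 units at 10%; over-quota: 2,664 units at 39%.
Pro-rata value split: in-quota = $401,190.06 × 2,090/4,754 = $176,375.10; over-quota = $401,190.06 − $176,375.10 = $224,814.96.
In-quota duty = $176,375.10 × 10% = $17,637.51. Over-quota duty = $224,814.96 × 39% = $87,677.83.
Line duty = $17,637.51 + $87,677.83 = $105,315.34.
Line 3 (5208.93, Astoria, 264 pairs, $17,368.56):
Base rate for 5208.93 is 12%.
5208.93 has an FTA preferential rate, but origin Astoria is not Duroria; base rate stands.
Duty = $17,368.56 × 12% = $2,084.23.
Total = $425,001.95 + $105,315.34 + $2,084.23 = $532,401.52.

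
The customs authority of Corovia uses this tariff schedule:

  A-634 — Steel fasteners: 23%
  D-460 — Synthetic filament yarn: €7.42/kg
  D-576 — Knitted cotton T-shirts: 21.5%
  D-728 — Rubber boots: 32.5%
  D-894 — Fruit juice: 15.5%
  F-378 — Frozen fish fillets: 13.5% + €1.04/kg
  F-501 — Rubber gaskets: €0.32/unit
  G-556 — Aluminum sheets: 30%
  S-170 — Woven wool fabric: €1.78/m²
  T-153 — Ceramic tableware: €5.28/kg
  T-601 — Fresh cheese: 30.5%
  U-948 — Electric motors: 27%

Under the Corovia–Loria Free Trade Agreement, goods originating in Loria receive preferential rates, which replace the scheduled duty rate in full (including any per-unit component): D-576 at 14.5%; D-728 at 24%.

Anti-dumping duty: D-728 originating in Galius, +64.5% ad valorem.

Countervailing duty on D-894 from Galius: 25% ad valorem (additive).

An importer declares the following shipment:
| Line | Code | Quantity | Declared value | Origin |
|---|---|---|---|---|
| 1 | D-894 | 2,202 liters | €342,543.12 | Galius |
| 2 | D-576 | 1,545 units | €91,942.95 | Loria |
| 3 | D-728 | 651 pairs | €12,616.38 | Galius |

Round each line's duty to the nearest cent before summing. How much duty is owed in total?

Line 1 (D-894, Galius, 2,202 liters, €342,543.12):
Base rate for D-894 is 15.5%.
Additional duty on D-894 from Galius: +25%. Applied ad valorem rate: 15.5% + 25% = 40.5%.
Duty = €342,543.12 × 40.5% = €138,729.96.
Line 2 (D-576, Loria, 1,545 units, €91,942.95):
Base rate for D-576 is 21.5%.
Origin Loria qualifies under the Corovia–Loria agreement and D-576 is covered: preferential rate 14.5% applies instead.
Duty = €91,942.95 × 14.5% = €13,331.73.
Line 3 (D-728, Galius, 651 pairs, €12,616.38):
Base rate for D-728 is 32.5%.
D-728 has an FTA preferential rate, but origin Galius is not Loria; base rate stands.
Additional duty on D-728 from Galius: +64.5%. Applied ad valorem rate: 32.5% + 64.5% = 97%.
Duty = €12,616.38 × 97% = €12,237.89.
Total = €138,729.96 + €13,331.73 + €12,237.89 = €164,299.58.

€164,299.58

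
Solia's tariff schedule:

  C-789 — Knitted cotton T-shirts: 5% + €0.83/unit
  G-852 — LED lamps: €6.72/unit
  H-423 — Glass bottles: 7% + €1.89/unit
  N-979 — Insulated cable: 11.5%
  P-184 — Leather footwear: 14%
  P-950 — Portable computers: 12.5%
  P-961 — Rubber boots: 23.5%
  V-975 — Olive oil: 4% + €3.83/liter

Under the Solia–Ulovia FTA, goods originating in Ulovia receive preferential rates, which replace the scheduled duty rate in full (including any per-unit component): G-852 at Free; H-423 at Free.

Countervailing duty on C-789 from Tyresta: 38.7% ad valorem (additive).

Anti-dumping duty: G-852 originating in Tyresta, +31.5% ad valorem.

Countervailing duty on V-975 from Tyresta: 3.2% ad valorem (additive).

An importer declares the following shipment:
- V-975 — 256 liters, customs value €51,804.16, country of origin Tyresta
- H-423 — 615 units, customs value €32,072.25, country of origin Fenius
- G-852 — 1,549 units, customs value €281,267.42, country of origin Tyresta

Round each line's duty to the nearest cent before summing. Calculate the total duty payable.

€107,126.31

Line 1 (V-975, Tyresta, 256 liters, €51,804.16):
Base rate for V-975 is 4% + €3.83/liter.
Additional duty on V-975 from Tyresta: +3.2%. Applied ad valorem rate: 4% + 3.2% = 7.2%.
Duty = €51,804.16 × 7.2% + 256 × €3.83 = €4,710.38.
Line 2 (H-423, Fenius, 615 units, €32,072.25):
Base rate for H-423 is 7% + €1.89/unit.
H-423 has an FTA preferential rate, but origin Fenius is not Ulovia; base rate stands.
Duty = €32,072.25 × 7% + 615 × €1.89 = €3,407.41.
Line 3 (G-852, Tyresta, 1,549 units, €281,267.42):
Base rate for G-852 is €6.72/unit.
G-852 has an FTA preferential rate, but origin Tyresta is not Ulovia; base rate stands.
Additional duty on G-852 from Tyresta: +31.5% ad valorem. Applied ad valorem rate = 31.5%.
Duty = €281,267.42 × 31.5% + 1,549 × €6.72 = €99,008.52.
Total = €4,710.38 + €3,407.41 + €99,008.52 = €107,126.31.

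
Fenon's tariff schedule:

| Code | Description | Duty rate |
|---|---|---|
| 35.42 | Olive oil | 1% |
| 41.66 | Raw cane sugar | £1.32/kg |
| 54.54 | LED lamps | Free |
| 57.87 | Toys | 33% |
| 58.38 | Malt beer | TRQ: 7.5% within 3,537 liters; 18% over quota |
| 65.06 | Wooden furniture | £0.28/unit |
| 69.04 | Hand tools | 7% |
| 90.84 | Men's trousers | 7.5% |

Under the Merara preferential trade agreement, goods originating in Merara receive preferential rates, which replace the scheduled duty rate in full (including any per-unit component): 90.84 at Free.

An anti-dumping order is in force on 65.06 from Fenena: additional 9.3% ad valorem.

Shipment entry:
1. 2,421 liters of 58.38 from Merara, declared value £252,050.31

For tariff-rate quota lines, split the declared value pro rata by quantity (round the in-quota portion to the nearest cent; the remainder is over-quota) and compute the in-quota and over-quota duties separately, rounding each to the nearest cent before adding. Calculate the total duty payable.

£18,903.77

Line 1 (58.38, Merara, 2,421 liters, £252,050.31):
Code 58.38 is under a tariff-rate quota (threshold 3,537 liters). Quantity 2,421 liters is within the quota, so the in-quota rate 7.5% applies to the full value.
Duty = £252,050.31 × 7.5% = £18,903.77.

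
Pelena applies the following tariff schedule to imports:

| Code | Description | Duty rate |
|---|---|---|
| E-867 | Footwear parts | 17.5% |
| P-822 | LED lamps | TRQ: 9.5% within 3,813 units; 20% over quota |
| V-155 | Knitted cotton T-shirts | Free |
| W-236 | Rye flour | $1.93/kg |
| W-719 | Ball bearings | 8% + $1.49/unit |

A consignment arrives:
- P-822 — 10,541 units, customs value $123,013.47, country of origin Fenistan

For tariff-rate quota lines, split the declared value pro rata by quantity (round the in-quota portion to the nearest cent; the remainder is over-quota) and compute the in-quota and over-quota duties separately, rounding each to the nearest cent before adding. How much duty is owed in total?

Line 1 (P-822, Fenistan, 10,541 units, $123,013.47):
Code P-822 is under a tariff-rate quota (threshold 3,813 units). In-quota: 3,813 units at 9.5%; over-quota: 6,728 units at 20%.
Pro-rata value split: in-quota = $123,013.47 × 3,813/10,541 = $44,497.71; over-quota = $123,013.47 − $44,497.71 = $78,515.76.
In-quota duty = $44,497.71 × 9.5% = $4,227.28. Over-quota duty = $78,515.76 × 20% = $15,703.15.
Line duty = $4,227.28 + $15,703.15 = $19,930.43.

$19,930.43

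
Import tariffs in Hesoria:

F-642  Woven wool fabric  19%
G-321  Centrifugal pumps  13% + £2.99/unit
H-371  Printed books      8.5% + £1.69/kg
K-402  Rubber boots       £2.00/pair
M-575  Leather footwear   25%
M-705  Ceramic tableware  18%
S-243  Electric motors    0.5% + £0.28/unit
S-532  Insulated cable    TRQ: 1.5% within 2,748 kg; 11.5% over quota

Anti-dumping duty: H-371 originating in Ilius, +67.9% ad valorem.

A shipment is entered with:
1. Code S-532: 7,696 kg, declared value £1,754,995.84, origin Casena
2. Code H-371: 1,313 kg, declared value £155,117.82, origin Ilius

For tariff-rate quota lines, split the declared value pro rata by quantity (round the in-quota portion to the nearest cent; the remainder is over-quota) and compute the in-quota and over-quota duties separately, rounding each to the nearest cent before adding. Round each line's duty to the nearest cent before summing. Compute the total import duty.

£259,888.11

Line 1 (S-532, Casena, 7,696 kg, £1,754,995.84):
Code S-532 is under a tariff-rate quota (threshold 2,748 kg). In-quota: 2,748 kg at 1.5%; over-quota: 4,948 kg at 11.5%.
Pro-rata value split: in-quota = £1,754,995.84 × 2,748/7,696 = £626,653.92; over-quota = £1,754,995.84 − £626,653.92 = £1,128,341.92.
In-quota duty = £626,653.92 × 1.5% = £9,399.81. Over-quota duty = £1,128,341.92 × 11.5% = £129,759.32.
Line duty = £9,399.81 + £129,759.32 = £139,159.13.
Line 2 (H-371, Ilius, 1,313 kg, £155,117.82):
Base rate for H-371 is 8.5% + £1.69/kg.
Additional duty on H-371 from Ilius: +67.9%. Applied ad valorem rate: 8.5% + 67.9% = 76.4%.
Duty = £155,117.82 × 76.4% + 1,313 × £1.69 = £120,728.98.
Total = £139,159.13 + £120,728.98 = £259,888.11.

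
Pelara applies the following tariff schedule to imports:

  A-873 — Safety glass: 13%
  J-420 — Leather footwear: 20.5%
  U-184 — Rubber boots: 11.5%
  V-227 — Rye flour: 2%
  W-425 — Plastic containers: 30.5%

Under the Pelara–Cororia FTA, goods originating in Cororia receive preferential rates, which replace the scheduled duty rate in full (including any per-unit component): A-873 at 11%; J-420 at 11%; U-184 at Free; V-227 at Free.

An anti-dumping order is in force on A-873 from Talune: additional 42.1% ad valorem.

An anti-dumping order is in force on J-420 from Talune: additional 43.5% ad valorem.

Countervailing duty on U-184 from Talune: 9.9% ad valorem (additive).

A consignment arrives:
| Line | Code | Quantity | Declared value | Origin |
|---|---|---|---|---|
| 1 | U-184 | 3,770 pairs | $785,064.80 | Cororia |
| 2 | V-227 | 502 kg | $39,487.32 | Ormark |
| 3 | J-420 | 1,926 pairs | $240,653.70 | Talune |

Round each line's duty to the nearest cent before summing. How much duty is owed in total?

Line 1 (U-184, Cororia, 3,770 pairs, $785,064.80):
Base rate for U-184 is 11.5%.
Origin Cororia qualifies under the Pelara–Cororia agreement and U-184 is covered: preferential rate Free applies instead.
The additional-duty order on U-184 targets Talune, not Cororia; it does not apply.
Duty = $785,064.80 × 0% = $0.00.
Line 2 (V-227, Ormark, 502 kg, $39,487.32):
Base rate for V-227 is 2%.
V-227 has an FTA preferential rate, but origin Ormark is not Cororia; base rate stands.
Duty = $39,487.32 × 2% = $789.75.
Line 3 (J-420, Talune, 1,926 pairs, $240,653.70):
Base rate for J-420 is 20.5%.
J-420 has an FTA preferential rate, but origin Talune is not Cororia; base rate stands.
Additional duty on J-420 from Talune: +43.5%. Applied ad valorem rate: 20.5% + 43.5% = 64%.
Duty = $240,653.70 × 64% = $154,018.37.
Total = $0.00 + $789.75 + $154,018.37 = $154,808.12.

$154,808.12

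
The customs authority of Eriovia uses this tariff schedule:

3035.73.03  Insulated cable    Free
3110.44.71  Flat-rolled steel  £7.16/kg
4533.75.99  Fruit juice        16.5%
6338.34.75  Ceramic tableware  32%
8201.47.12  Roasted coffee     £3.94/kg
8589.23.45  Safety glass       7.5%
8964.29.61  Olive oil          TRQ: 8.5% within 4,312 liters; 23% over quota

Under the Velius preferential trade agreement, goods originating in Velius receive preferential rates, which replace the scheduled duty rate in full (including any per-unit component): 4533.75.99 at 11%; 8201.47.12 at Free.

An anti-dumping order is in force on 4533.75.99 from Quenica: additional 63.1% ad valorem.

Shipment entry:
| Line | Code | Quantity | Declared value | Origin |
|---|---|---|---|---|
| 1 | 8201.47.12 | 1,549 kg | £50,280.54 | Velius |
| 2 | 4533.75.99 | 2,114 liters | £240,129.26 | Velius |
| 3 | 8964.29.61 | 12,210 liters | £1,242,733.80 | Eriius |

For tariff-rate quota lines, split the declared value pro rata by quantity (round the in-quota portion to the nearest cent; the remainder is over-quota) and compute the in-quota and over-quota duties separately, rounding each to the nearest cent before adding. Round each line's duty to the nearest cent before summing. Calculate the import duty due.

Line 1 (8201.47.12, Velius, 1,549 kg, £50,280.54):
Base rate for 8201.47.12 is £3.94/kg.
Origin Velius qualifies under the Eriovia–Velius agreement and 8201.47.12 is covered: preferential rate Free applies instead.
Duty = £50,280.54 × 0% = £0.00.
Line 2 (4533.75.99, Velius, 2,114 liters, £240,129.26):
Base rate for 4533.75.99 is 16.5%.
Origin Velius qualifies under the Eriovia–Velius agreement and 4533.75.99 is covered: preferential rate 11% applies instead.
The additional-duty order on 4533.75.99 targets Quenica, not Velius; it does not apply.
Duty = £240,129.26 × 11% = £26,414.22.
Line 3 (8964.29.61, Eriius, 12,210 liters, £1,242,733.80):
Code 8964.29.61 is under a tariff-rate quota (threshold 4,312 liters). In-quota: 4,312 liters at 8.5%; over-quota: 7,898 liters at 23%.
Pro-rata value split: in-quota = £1,242,733.80 × 4,312/12,210 = £438,875.36; over-quota = £1,242,733.80 − £438,875.36 = £803,858.44.
In-quota duty = £438,875.36 × 8.5% = £37,304.41. Over-quota duty = £803,858.44 × 23% = £184,887.44.
Line duty = £37,304.41 + £184,887.44 = £222,191.85.
Total = £0.00 + £26,414.22 + £222,191.85 = £248,606.07.

£248,606.07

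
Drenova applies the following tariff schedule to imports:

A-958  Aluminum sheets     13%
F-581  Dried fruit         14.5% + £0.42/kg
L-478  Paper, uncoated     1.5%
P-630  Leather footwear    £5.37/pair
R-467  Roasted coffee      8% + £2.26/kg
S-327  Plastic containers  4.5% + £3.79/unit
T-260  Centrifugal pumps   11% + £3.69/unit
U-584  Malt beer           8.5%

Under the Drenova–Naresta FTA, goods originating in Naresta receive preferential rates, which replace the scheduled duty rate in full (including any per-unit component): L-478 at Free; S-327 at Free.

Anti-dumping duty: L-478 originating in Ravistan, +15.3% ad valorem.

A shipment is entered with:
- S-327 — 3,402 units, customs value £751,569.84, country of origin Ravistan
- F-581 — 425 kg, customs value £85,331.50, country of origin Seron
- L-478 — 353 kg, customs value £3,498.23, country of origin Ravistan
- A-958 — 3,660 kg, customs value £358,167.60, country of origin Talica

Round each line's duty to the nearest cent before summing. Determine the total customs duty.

£106,415.28

Line 1 (S-327, Ravistan, 3,402 units, £751,569.84):
Base rate for S-327 is 4.5% + £3.79/unit.
S-327 has an FTA preferential rate, but origin Ravistan is not Naresta; base rate stands.
Duty = £751,569.84 × 4.5% + 3,402 × £3.79 = £46,714.22.
Line 2 (F-581, Seron, 425 kg, £85,331.50):
Base rate for F-581 is 14.5% + £0.42/kg.
Duty = £85,331.50 × 14.5% + 425 × £0.42 = £12,551.57.
Line 3 (L-478, Ravistan, 353 kg, £3,498.23):
Base rate for L-478 is 1.5%.
L-478 has an FTA preferential rate, but origin Ravistan is not Naresta; base rate stands.
Additional duty on L-478 from Ravistan: +15.3%. Applied ad valorem rate: 1.5% + 15.3% = 16.8%.
Duty = £3,498.23 × 16.8% = £587.70.
Line 4 (A-958, Talica, 3,660 kg, £358,167.60):
Base rate for A-958 is 13%.
Duty = £358,167.60 × 13% = £46,561.79.
Total = £46,714.22 + £12,551.57 + £587.70 + £46,561.79 = £106,415.28.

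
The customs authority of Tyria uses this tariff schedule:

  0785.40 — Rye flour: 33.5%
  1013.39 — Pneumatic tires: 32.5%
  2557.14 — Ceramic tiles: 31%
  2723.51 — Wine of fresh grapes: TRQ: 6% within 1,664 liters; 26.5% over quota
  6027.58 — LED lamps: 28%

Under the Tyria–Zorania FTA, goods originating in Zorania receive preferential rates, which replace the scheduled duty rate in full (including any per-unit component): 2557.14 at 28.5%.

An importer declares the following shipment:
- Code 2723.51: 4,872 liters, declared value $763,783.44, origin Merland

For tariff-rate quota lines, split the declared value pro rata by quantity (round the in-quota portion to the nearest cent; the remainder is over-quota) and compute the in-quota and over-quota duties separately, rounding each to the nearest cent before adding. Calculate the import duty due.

Line 1 (2723.51, Merland, 4,872 liters, $763,783.44):
Code 2723.51 is under a tariff-rate quota (threshold 1,664 liters). In-quota: 1,664 liters at 6%; over-quota: 3,208 liters at 26.5%.
Pro-rata value split: in-quota = $763,783.44 × 1,664/4,872 = $260,865.28; over-quota = $763,783.44 − $260,865.28 = $502,918.16.
In-quota duty = $260,865.28 × 6% = $15,651.92. Over-quota duty = $502,918.16 × 26.5% = $133,273.31.
Line duty = $15,651.92 + $133,273.31 = $148,925.23.

$148,925.23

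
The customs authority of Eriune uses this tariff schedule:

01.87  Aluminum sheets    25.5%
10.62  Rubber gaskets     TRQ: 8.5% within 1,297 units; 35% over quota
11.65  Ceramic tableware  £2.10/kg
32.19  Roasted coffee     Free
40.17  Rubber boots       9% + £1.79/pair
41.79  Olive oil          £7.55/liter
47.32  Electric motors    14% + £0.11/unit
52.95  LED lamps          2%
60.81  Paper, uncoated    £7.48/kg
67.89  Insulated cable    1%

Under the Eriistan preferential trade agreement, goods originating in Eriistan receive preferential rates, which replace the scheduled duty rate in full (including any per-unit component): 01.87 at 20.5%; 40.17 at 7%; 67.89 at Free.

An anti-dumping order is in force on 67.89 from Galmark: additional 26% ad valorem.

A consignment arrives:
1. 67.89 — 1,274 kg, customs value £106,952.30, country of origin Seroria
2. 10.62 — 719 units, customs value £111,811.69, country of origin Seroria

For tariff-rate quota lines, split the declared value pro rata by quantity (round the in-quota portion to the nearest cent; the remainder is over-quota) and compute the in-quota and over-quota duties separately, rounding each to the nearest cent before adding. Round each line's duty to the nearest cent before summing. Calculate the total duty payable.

£10,573.51

Line 1 (67.89, Seroria, 1,274 kg, £106,952.30):
Base rate for 67.89 is 1%.
67.89 has an FTA preferential rate, but origin Seroria is not Eriistan; base rate stands.
The additional-duty order on 67.89 targets Galmark, not Seroria; it does not apply.
Duty = £106,952.30 × 1% = £1,069.52.
Line 2 (10.62, Seroria, 719 units, £111,811.69):
Code 10.62 is under a tariff-rate quota (threshold 1,297 units). Quantity 719 units is within the quota, so the in-quota rate 8.5% applies to the full value.
Duty = £111,811.69 × 8.5% = £9,503.99.
Total = £1,069.52 + £9,503.99 = £10,573.51.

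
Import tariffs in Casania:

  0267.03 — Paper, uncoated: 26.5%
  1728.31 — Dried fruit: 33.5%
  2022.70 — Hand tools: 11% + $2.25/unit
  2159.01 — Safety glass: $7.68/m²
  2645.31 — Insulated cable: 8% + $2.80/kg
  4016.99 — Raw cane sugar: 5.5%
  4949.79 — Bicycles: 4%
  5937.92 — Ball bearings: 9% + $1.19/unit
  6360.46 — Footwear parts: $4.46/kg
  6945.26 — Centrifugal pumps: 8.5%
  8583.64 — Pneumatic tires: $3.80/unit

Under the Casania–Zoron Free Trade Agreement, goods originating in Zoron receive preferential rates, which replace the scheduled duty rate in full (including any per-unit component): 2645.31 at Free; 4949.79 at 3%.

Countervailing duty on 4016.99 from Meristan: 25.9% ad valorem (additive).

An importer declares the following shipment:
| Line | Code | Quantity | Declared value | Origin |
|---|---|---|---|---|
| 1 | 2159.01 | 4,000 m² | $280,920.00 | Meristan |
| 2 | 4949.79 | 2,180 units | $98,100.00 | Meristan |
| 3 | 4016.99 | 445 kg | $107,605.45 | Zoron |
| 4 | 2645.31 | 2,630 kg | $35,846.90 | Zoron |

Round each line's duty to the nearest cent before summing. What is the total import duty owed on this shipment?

$40,562.30

Line 1 (2159.01, Meristan, 4,000 m², $280,920.00):
Base rate for 2159.01 is $7.68/m².
Duty = 4,000 × $7.68 = $30,720.00.
Line 2 (4949.79, Meristan, 2,180 units, $98,100.00):
Base rate for 4949.79 is 4%.
4949.79 has an FTA preferential rate, but origin Meristan is not Zoron; base rate stands.
Duty = $98,100.00 × 4% = $3,924.00.
Line 3 (4016.99, Zoron, 445 kg, $107,605.45):
Base rate for 4016.99 is 5.5%.
Origin Zoron is the FTA partner but 4016.99 is not on the preference list; base rate stands.
The additional-duty order on 4016.99 targets Meristan, not Zoron; it does not apply.
Duty = $107,605.45 × 5.5% = $5,918.30.
Line 4 (2645.31, Zoron, 2,630 kg, $35,846.90):
Base rate for 2645.31 is 8% + $2.80/kg.
Origin Zoron qualifies under the Casania–Zoron agreement and 2645.31 is covered: preferential rate Free applies instead.
Duty = $35,846.90 × 0% = $0.00.
Total = $30,720.00 + $3,924.00 + $5,918.30 + $0.00 = $40,562.30.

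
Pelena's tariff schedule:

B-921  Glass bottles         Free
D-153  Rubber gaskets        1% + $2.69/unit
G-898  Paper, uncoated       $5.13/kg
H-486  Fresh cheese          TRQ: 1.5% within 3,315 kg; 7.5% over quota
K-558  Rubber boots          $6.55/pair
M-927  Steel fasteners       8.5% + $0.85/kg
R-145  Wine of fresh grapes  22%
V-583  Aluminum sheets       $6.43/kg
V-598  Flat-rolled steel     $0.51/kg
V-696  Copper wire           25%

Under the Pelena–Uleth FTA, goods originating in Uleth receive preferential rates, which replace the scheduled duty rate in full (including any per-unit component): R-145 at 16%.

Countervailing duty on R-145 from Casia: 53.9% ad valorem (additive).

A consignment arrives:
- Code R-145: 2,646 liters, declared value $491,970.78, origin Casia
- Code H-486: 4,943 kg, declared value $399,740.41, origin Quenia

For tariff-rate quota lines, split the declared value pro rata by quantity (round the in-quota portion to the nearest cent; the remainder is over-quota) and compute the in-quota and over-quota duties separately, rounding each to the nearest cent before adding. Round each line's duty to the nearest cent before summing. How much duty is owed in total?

Line 1 (R-145, Casia, 2,646 liters, $491,970.78):
Base rate for R-145 is 22%.
R-145 has an FTA preferential rate, but origin Casia is not Uleth; base rate stands.
Additional duty on R-145 from Casia: +53.9%. Applied ad valorem rate: 22% + 53.9% = 75.9%.
Duty = $491,970.78 × 75.9% = $373,405.82.
Line 2 (H-486, Quenia, 4,943 kg, $399,740.41):
Code H-486 is under a tariff-rate quota (threshold 3,315 kg). In-quota: 3,315 kg at 1.5%; over-quota: 1,628 kg at 7.5%.
Pro-rata value split: in-quota = $399,740.41 × 3,315/4,943 = $268,084.05; over-quota = $399,740.41 − $268,084.05 = $131,656.36.
In-quota duty = $268,084.05 × 1.5% = $4,021.26. Over-quota duty = $131,656.36 × 7.5% = $9,874.23.
Line duty = $4,021.26 + $9,874.23 = $13,895.49.
Total = $373,405.82 + $13,895.49 = $387,301.31.

$387,301.31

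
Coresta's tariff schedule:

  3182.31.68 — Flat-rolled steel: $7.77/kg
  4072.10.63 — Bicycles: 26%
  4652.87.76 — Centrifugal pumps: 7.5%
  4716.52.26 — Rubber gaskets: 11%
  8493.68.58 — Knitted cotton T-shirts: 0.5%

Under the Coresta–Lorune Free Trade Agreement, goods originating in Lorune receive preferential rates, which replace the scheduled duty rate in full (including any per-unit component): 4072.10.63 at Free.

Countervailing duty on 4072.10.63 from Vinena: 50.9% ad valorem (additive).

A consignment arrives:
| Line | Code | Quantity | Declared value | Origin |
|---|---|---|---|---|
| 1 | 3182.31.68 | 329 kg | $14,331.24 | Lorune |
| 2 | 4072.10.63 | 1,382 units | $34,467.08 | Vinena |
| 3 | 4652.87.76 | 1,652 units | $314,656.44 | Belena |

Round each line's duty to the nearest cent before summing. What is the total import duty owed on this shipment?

Line 1 (3182.31.68, Lorune, 329 kg, $14,331.24):
Base rate for 3182.31.68 is $7.77/kg.
Origin Lorune is the FTA partner but 3182.31.68 is not on the preference list; base rate stands.
Duty = 329 × $7.77 = $2,556.33.
Line 2 (4072.10.63, Vinena, 1,382 units, $34,467.08):
Base rate for 4072.10.63 is 26%.
4072.10.63 has an FTA preferential rate, but origin Vinena is not Lorune; base rate stands.
Additional duty on 4072.10.63 from Vinena: +50.9%. Applied ad valorem rate: 26% + 50.9% = 76.9%.
Duty = $34,467.08 × 76.9% = $26,505.18.
Line 3 (4652.87.76, Belena, 1,652 units, $314,656.44):
Base rate for 4652.87.76 is 7.5%.
Duty = $314,656.44 × 7.5% = $23,599.23.
Total = $2,556.33 + $26,505.18 + $23,599.23 = $52,660.74.

$52,660.74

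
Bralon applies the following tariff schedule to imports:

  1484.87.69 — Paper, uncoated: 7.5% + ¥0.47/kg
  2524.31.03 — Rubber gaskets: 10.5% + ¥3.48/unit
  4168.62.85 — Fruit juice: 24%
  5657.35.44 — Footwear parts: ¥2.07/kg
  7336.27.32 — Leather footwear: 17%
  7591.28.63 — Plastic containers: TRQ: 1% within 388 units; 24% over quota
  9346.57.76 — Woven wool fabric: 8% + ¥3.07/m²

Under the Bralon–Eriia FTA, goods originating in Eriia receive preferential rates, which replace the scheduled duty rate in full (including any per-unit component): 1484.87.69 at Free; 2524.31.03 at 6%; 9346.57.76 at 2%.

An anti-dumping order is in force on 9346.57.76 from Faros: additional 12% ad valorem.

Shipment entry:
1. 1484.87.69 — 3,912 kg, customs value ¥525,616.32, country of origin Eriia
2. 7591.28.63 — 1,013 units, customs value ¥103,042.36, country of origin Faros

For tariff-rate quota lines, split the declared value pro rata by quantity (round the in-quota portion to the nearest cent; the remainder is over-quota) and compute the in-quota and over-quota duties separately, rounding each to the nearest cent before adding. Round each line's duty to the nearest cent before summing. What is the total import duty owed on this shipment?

¥15,652.67

Line 1 (1484.87.69, Eriia, 3,912 kg, ¥525,616.32):
Base rate for 1484.87.69 is 7.5% + ¥0.47/kg.
Origin Eriia qualifies under the Bralon–Eriia agreement and 1484.87.69 is covered: preferential rate Free applies instead.
Duty = ¥525,616.32 × 0% = ¥0.00.
Line 2 (7591.28.63, Faros, 1,013 units, ¥103,042.36):
Code 7591.28.63 is under a tariff-rate quota (threshold 388 units). In-quota: 388 units at 1%; over-quota: 625 units at 24%.
Pro-rata value split: in-quota = ¥103,042.36 × 388/1,013 = ¥39,467.36; over-quota = ¥103,042.36 − ¥39,467.36 = ¥63,575.00.
In-quota duty = ¥39,467.36 × 1% = ¥394.67. Over-quota duty = ¥63,575.00 × 24% = ¥15,258.00.
Line duty = ¥394.67 + ¥15,258.00 = ¥15,652.67.
Total = ¥0.00 + ¥15,652.67 = ¥15,652.67.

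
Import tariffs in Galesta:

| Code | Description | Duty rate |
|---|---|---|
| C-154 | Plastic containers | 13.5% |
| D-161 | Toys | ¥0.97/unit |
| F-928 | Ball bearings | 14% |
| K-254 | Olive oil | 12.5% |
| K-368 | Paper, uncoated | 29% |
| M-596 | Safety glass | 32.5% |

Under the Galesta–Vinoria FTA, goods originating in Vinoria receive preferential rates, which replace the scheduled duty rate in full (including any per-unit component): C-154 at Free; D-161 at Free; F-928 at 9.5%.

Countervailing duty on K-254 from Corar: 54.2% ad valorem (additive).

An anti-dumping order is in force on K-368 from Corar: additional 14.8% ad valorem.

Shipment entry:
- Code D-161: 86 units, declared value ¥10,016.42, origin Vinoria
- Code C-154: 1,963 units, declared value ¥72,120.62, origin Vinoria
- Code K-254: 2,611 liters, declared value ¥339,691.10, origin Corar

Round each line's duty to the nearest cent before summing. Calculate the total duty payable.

¥226,573.96

Line 1 (D-161, Vinoria, 86 units, ¥10,016.42):
Base rate for D-161 is ¥0.97/unit.
Origin Vinoria qualifies under the Galesta–Vinoria agreement and D-161 is covered: preferential rate Free applies instead.
Duty = ¥10,016.42 × 0% = ¥0.00.
Line 2 (C-154, Vinoria, 1,963 units, ¥72,120.62):
Base rate for C-154 is 13.5%.
Origin Vinoria qualifies under the Galesta–Vinoria agreement and C-154 is covered: preferential rate Free applies instead.
Duty = ¥72,120.62 × 0% = ¥0.00.
Line 3 (K-254, Corar, 2,611 liters, ¥339,691.10):
Base rate for K-254 is 12.5%.
Additional duty on K-254 from Corar: +54.2%. Applied ad valorem rate: 12.5% + 54.2% = 66.7%.
Duty = ¥339,691.10 × 66.7% = ¥226,573.96.
Total = ¥0.00 + ¥0.00 + ¥226,573.96 = ¥226,573.96.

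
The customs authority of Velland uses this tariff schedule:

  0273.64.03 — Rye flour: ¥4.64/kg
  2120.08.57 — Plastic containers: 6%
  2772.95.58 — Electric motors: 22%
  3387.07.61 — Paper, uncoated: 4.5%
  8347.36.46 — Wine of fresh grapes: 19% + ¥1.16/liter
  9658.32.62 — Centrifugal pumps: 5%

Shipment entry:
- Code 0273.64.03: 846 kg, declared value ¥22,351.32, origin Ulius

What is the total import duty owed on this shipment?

Line 1 (0273.64.03, Ulius, 846 kg, ¥22,351.32):
Base rate for 0273.64.03 is ¥4.64/kg.
Duty = 846 × ¥4.64 = ¥3,925.44.

¥3,925.44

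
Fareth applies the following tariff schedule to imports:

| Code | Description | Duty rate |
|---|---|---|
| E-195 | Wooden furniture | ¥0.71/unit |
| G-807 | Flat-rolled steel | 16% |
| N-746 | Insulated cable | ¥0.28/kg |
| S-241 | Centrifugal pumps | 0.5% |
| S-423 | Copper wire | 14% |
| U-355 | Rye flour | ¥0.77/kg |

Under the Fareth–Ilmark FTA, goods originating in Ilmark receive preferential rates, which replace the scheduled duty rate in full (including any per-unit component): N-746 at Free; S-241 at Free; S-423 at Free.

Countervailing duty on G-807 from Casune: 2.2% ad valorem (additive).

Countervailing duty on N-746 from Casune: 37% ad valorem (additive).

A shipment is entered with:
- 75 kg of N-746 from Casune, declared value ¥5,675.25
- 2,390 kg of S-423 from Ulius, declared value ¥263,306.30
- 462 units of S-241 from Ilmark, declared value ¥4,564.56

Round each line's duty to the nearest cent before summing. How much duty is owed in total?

Line 1 (N-746, Casune, 75 kg, ¥5,675.25):
Base rate for N-746 is ¥0.28/kg.
N-746 has an FTA preferential rate, but origin Casune is not Ilmark; base rate stands.
Additional duty on N-746 from Casune: +37% ad valorem. Applied ad valorem rate = 37%.
Duty = ¥5,675.25 × 37% + 75 × ¥0.28 = ¥2,120.84.
Line 2 (S-423, Ulius, 2,390 kg, ¥263,306.30):
Base rate for S-423 is 14%.
S-423 has an FTA preferential rate, but origin Ulius is not Ilmark; base rate stands.
Duty = ¥263,306.30 × 14% = ¥36,862.88.
Line 3 (S-241, Ilmark, 462 units, ¥4,564.56):
Base rate for S-241 is 0.5%.
Origin Ilmark qualifies under the Fareth–Ilmark agreement and S-241 is covered: preferential rate Free applies instead.
Duty = ¥4,564.56 × 0% = ¥0.00.
Total = ¥2,120.84 + ¥36,862.88 + ¥0.00 = ¥38,983.72.

¥38,983.72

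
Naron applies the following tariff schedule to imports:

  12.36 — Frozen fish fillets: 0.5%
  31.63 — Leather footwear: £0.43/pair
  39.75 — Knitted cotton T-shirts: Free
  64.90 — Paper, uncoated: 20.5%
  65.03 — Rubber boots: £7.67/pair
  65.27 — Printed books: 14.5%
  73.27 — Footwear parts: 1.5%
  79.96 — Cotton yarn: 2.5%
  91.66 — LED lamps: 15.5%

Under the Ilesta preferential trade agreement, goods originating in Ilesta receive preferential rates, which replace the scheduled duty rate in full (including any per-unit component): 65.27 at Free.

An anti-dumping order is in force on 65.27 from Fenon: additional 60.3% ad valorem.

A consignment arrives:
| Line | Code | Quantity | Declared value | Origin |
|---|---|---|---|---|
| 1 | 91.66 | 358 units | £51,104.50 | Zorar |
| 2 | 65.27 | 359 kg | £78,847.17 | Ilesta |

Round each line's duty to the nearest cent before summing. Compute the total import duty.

Line 1 (91.66, Zorar, 358 units, £51,104.50):
Base rate for 91.66 is 15.5%.
Duty = £51,104.50 × 15.5% = £7,921.20.
Line 2 (65.27, Ilesta, 359 kg, £78,847.17):
Base rate for 65.27 is 14.5%.
Origin Ilesta qualifies under the Naron–Ilesta agreement and 65.27 is covered: preferential rate Free applies instead.
The additional-duty order on 65.27 targets Fenon, not Ilesta; it does not apply.
Duty = £78,847.17 × 0% = £0.00.
Total = £7,921.20 + £0.00 = £7,921.20.

£7,921.20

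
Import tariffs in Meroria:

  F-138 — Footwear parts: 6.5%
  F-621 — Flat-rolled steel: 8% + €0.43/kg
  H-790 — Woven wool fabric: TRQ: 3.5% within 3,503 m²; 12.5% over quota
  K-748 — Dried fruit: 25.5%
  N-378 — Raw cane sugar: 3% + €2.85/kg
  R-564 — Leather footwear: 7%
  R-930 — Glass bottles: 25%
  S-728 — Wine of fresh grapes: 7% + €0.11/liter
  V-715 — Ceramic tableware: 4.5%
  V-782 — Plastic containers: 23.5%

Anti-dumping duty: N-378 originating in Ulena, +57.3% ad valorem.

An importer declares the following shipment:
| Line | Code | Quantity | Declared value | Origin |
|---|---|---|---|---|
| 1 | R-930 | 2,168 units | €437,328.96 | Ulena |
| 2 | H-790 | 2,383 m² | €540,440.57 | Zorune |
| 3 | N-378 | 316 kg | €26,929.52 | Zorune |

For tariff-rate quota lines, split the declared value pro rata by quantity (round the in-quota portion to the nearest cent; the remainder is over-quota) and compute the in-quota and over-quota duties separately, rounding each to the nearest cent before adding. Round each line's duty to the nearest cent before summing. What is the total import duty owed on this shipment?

€129,956.15

Line 1 (R-930, Ulena, 2,168 units, €437,328.96):
Base rate for R-930 is 25%.
Duty = €437,328.96 × 25% = €109,332.24.
Line 2 (H-790, Zorune, 2,383 m², €540,440.57):
Code H-790 is under a tariff-rate quota (threshold 3,503 m²). Quantity 2,383 m² is within the quota, so the in-quota rate 3.5% applies to the full value.
Duty = €540,440.57 × 3.5% = €18,915.42.
Line 3 (N-378, Zorune, 316 kg, €26,929.52):
Base rate for N-378 is 3% + €2.85/kg.
The additional-duty order on N-378 targets Ulena, not Zorune; it does not apply.
Duty = €26,929.52 × 3% + 316 × €2.85 = €1,708.49.
Total = €109,332.24 + €18,915.42 + €1,708.49 = €129,956.15.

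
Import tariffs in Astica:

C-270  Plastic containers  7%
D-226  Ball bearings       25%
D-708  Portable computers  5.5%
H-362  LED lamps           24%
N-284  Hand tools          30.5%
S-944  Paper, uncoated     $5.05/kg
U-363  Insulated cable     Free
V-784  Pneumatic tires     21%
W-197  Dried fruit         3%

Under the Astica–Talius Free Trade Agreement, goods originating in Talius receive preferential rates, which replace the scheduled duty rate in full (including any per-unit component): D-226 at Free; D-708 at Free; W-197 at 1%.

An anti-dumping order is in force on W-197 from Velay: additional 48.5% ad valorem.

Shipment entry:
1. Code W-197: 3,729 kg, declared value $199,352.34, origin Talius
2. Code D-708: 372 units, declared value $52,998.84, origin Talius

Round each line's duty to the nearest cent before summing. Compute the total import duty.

Line 1 (W-197, Talius, 3,729 kg, $199,352.34):
Base rate for W-197 is 3%.
Origin Talius qualifies under the Astica–Talius agreement and W-197 is covered: preferential rate 1% applies instead.
The additional-duty order on W-197 targets Velay, not Talius; it does not apply.
Duty = $199,352.34 × 1% = $1,993.52.
Line 2 (D-708, Talius, 372 units, $52,998.84):
Base rate for D-708 is 5.5%.
Origin Talius qualifies under the Astica–Talius agreement and D-708 is covered: preferential rate Free applies instead.
Duty = $52,998.84 × 0% = $0.00.
Total = $1,993.52 + $0.00 = $1,993.52.

$1,993.52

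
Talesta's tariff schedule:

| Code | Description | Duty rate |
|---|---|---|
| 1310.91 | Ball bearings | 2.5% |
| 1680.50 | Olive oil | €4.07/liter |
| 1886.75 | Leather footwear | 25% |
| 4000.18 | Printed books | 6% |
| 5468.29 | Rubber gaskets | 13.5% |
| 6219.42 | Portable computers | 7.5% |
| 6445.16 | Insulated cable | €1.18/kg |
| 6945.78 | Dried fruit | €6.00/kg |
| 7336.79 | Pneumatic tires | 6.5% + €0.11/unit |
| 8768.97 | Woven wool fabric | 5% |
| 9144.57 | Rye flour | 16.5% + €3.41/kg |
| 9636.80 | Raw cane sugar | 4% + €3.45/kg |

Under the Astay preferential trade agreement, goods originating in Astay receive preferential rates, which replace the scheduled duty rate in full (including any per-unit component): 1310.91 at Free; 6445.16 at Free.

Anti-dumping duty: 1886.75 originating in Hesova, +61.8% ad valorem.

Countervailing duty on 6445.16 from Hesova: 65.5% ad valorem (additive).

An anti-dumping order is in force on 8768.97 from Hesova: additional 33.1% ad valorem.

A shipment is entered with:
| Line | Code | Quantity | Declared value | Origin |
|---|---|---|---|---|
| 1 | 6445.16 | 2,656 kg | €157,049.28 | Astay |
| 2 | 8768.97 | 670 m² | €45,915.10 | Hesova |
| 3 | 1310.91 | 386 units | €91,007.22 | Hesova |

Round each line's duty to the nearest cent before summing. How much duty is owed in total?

Line 1 (6445.16, Astay, 2,656 kg, €157,049.28):
Base rate for 6445.16 is €1.18/kg.
Origin Astay qualifies under the Talesta–Astay agreement and 6445.16 is covered: preferential rate Free applies instead.
The additional-duty order on 6445.16 targets Hesova, not Astay; it does not apply.
Duty = €157,049.28 × 0% = €0.00.
Line 2 (8768.97, Hesova, 670 m², €45,915.10):
Base rate for 8768.97 is 5%.
Additional duty on 8768.97 from Hesova: +33.1%. Applied ad valorem rate: 5% + 33.1% = 38.1%.
Duty = €45,915.10 × 38.1% = €17,493.65.
Line 3 (1310.91, Hesova, 386 units, €91,007.22):
Base rate for 1310.91 is 2.5%.
1310.91 has an FTA preferential rate, but origin Hesova is not Astay; base rate stands.
Duty = €91,007.22 × 2.5% = €2,275.18.
Total = €0.00 + €17,493.65 + €2,275.18 = €19,768.83.

€19,768.83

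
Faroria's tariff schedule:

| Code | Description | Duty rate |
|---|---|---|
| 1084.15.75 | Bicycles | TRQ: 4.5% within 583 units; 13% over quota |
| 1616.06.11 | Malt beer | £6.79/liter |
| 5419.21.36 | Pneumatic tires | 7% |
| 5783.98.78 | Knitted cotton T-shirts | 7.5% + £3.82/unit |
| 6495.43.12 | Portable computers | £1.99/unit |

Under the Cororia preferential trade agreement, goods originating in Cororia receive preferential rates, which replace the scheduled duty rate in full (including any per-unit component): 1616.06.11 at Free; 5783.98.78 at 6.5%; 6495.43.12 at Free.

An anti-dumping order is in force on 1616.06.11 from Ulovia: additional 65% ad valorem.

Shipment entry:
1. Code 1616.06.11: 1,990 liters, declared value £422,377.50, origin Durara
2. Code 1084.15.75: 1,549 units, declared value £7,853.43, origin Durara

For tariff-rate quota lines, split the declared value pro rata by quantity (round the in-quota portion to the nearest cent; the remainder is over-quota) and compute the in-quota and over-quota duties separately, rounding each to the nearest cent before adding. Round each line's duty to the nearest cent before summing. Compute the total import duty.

£14,281.80

Line 1 (1616.06.11, Durara, 1,990 liters, £422,377.50):
Base rate for 1616.06.11 is £6.79/liter.
1616.06.11 has an FTA preferential rate, but origin Durara is not Cororia; base rate stands.
The additional-duty order on 1616.06.11 targets Ulovia, not Durara; it does not apply.
Duty = 1,990 × £6.79 = £13,512.10.
Line 2 (1084.15.75, Durara, 1,549 units, £7,853.43):
Code 1084.15.75 is under a tariff-rate quota (threshold 583 units). In-quota: 583 units at 4.5%; over-quota: 966 units at 13%.
Pro-rata value split: in-quota = £7,853.43 × 583/1,549 = £2,955.81; over-quota = £7,853.43 − £2,955.81 = £4,897.62.
In-quota duty = £2,955.81 × 4.5% = £133.01. Over-quota duty = £4,897.62 × 13% = £636.69.
Line duty = £133.01 + £636.69 = £769.70.
Total = £13,512.10 + £769.70 = £14,281.80.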